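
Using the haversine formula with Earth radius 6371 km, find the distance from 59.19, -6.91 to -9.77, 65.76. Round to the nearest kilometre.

9978 km

Δλ = 65.76 − -6.91 = 72.67°.
Δφ = -9.77 − 59.19 = -68.96°.
a = sin²(Δφ/2) + cos φ₁ · cos φ₂ · sin²(Δλ/2) = 0.497694.
c = 2·atan2(√a, √(1−a)) = 1.56618 rad → d = 6371·c ≈ 9978.16 km.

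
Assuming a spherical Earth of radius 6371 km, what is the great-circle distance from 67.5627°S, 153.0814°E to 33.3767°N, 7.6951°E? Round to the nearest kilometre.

15615 km

Δλ = 7.6951 − 153.0814 = -145.3863°.
Δφ = 33.3767 − -67.5627 = 100.9394°.
a = sin²(Δφ/2) + cos φ₁ · cos φ₂ · sin²(Δλ/2) = 0.885402.
c = 2·atan2(√a, √(1−a)) = 2.45090 rad → d = 6371·c ≈ 15614.67 km.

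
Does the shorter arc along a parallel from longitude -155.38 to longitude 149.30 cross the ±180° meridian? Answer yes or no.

Naïve |149.30 − -155.38| = 304.68° > 180°, so the shorter arc goes the other way round — across 180°.
Signed shortest Δλ = ((149.30 − -155.38 + 180) mod 360) − 180 = -55.32°.
Going west by 55.32° from -155.38° passes through 180° before reaching +149.30°.

Yes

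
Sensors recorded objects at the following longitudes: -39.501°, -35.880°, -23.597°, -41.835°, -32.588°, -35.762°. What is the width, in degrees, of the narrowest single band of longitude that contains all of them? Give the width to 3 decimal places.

18.238°

Sort the longitudes: -41.835°, -39.501°, -35.880°, -35.762°, -32.588°, -23.597°.
Eastward gaps between consecutive values (wrapping around): 2.334°, 3.621°, 0.118°, 3.174°, 8.991°, 341.762°.
Largest gap = 341.762° ⇒ minimal covering band is its complement: 360° − 341.762° = 18.238°.
Band runs from -41.835° eastward to -23.597°.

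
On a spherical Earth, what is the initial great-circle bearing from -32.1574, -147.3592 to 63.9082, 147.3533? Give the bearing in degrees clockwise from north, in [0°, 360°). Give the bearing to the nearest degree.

Δλ = 147.3533 − -147.3592 = 294.7125°; wrapped into (−180°, 180°]: -65.2875°.
θ = atan2( sin Δλ · cos φ₂ , cos φ₁ · sin φ₂ − sin φ₁ · cos φ₂ · cos Δλ )
  = atan2(-0.39953, 0.85818) = -24.965° → normalised to [0°, 360°): 335.035°.

335°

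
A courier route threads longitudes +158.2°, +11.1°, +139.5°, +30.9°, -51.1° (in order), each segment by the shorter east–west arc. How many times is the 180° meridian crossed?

0

Leg 1: +158.2° → +11.1°, shortest Δλ = -147.1° (west) — does not cross 180°.
Leg 2: +11.1° → +139.5°, shortest Δλ = 128.4° (east) — does not cross 180°.
Leg 3: +139.5° → +30.9°, shortest Δλ = -108.6° (west) — does not cross 180°.
Leg 4: +30.9° → -51.1°, shortest Δλ = -82.0° (west) — does not cross 180°.
Total crossings: 0.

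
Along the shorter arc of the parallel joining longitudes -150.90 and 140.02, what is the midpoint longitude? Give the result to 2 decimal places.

+174.56°

Signed shortest Δλ from -150.90° to +140.02° is -69.08°.
Midpoint longitude = -150.90° + (-69.08°)/2 = -150.90° − 34.54° = -185.44°.
Normalise into (−180°, 180°]: +174.56°.
(The naïve average (-150.90 + +140.02)/2 = -5.44° is on the wrong side of the globe.)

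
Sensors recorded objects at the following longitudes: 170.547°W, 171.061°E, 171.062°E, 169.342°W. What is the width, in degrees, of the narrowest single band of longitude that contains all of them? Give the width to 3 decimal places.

19.597°

Sort the longitudes: -170.547°, -169.342°, +171.061°, +171.062°.
Eastward gaps between consecutive values (wrapping around): 1.205°, 340.403°, 0.001°, 18.391°.
Largest gap = 340.403° ⇒ minimal covering band is its complement: 360° − 340.403° = 19.597°.
Band runs from +171.061° eastward to -169.342°, crossing the antimeridian.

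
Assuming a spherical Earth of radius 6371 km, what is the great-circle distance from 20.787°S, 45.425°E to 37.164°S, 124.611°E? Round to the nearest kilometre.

Δλ = 124.611 − 45.425 = 79.186°.
Δφ = -37.164 − -20.787 = -16.377°.
a = sin²(Δφ/2) + cos φ₁ · cos φ₂ · sin²(Δλ/2) = 0.322912.
c = 2·atan2(√a, √(1−a)) = 1.20876 rad → d = 6371·c ≈ 7701.03 km.

7701 km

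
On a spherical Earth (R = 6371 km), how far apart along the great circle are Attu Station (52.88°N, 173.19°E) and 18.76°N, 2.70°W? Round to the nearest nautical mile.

6501 nmi

Δλ = -2.70 − 173.19 = -175.89°.
Δφ = 18.76 − 52.88 = -34.12°.
a = sin²(Δφ/2) + cos φ₁ · cos φ₂ · sin²(Δλ/2) = 0.656758.
c = 2·atan2(√a, √(1−a)) = 1.88969 rad → d = 6371·c ≈ 12039.22 km ≈ 6500.66 nmi.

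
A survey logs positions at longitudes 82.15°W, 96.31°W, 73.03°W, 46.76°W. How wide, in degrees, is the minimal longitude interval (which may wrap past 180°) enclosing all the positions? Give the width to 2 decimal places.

Sort the longitudes: -96.31°, -82.15°, -73.03°, -46.76°.
Eastward gaps between consecutive values (wrapping around): 14.16°, 9.12°, 26.27°, 310.45°.
Largest gap = 310.45° ⇒ minimal covering band is its complement: 360° − 310.45° = 49.55°.
Band runs from -96.31° eastward to -46.76°.

49.55°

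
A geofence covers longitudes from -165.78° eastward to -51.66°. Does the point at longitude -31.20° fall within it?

No

Band width going east from -165.78° to -51.66°: ((-51.66 − -165.78) mod 360) = 114.12°.
Offset of -31.20° east of the west edge: ((-31.20 − -165.78) mod 360) = 134.58°.
134.58° > 114.12° ⇒ outside.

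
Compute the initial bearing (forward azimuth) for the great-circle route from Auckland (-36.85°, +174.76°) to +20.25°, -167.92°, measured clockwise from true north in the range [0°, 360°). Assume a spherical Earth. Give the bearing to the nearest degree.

19°

Δλ = -167.92 − 174.76 = -342.68°; wrapped into (−180°, 180°]: 17.32°.
θ = atan2( sin Δλ · cos φ₂ , cos φ₁ · sin φ₂ − sin φ₁ · cos φ₂ · cos Δλ )
  = atan2(0.27931, 0.81411) = 18.936° → normalised to [0°, 360°): 18.936°.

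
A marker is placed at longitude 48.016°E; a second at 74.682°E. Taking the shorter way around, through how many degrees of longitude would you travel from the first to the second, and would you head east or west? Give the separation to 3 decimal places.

26.666° east

Raw difference: 74.682 − 48.016 = 26.666°.
Normalise into (−180°, 180°]: 26.666° stays 26.666°.
Positive ⇒ the second point lies to the east; separation 26.666°.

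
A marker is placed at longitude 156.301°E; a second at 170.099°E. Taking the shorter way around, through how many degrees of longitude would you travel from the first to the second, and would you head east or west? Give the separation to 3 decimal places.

13.798° east

Raw difference: 170.099 − 156.301 = 13.798°.
Normalise into (−180°, 180°]: 13.798° stays 13.798°.
Positive ⇒ the second point lies to the east; separation 13.798°.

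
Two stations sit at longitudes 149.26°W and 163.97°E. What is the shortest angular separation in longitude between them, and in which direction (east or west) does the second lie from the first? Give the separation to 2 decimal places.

46.77° west

Raw difference: 163.97 − -149.26 = 313.23°.
Normalise into (−180°, 180°]: 313.23° − 360° = -46.77°.
Negative ⇒ the second point lies to the west; separation 46.77°.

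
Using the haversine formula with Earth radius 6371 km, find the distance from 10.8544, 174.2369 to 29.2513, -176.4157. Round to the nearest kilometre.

2264 km

Δλ = -176.4157 − 174.2369 = -350.6526°; wrapped into (−180°, 180°]: 9.3474°.
Δφ = 29.2513 − 10.8544 = 18.3969°.
a = sin²(Δφ/2) + cos φ₁ · cos φ₂ · sin²(Δλ/2) = 0.031242.
c = 2·atan2(√a, √(1−a)) = 0.35538 rad → d = 6371·c ≈ 2264.11 km.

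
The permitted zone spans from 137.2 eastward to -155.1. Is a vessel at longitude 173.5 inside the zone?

Yes

Band width going east from +137.2° to -155.1°: ((-155.1 − 137.2) mod 360) = 67.7°.
Offset of +173.5° east of the west edge: ((173.5 − 137.2) mod 360) = 36.3°.
36.3° ≤ 67.7° ⇒ inside.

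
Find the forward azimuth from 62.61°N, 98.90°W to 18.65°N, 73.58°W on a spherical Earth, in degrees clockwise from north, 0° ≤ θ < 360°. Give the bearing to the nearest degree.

147°

Δλ = -73.58 − -98.90 = 25.32°.
θ = atan2( sin Δλ · cos φ₂ , cos φ₁ · sin φ₂ − sin φ₁ · cos φ₂ · cos Δλ )
  = atan2(0.40522, -0.61334) = 146.548° → normalised to [0°, 360°): 146.548°.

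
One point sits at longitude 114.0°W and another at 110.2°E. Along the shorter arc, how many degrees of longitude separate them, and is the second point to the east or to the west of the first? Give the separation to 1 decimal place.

135.8° west

Raw difference: 110.2 − -114.0 = 224.2°.
Normalise into (−180°, 180°]: 224.2° − 360° = -135.8°.
Negative ⇒ the second point lies to the west; separation 135.8°.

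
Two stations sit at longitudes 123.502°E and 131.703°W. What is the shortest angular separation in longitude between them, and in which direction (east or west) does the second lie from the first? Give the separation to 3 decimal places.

104.795° east

Raw difference: -131.703 − 123.502 = -255.205°.
Normalise into (−180°, 180°]: -255.205° + 360° = 104.795°.
Positive ⇒ the second point lies to the east; separation 104.795°.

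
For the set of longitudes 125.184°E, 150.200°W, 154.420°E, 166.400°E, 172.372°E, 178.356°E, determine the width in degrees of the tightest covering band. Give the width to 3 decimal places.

Sort the longitudes: -150.200°, +125.184°, +154.420°, +166.400°, +172.372°, +178.356°.
Eastward gaps between consecutive values (wrapping around): 275.384°, 29.236°, 11.980°, 5.972°, 5.984°, 31.444°.
Largest gap = 275.384° ⇒ minimal covering band is its complement: 360° − 275.384° = 84.616°.
Band runs from +125.184° eastward to -150.200°, crossing the antimeridian.

84.616°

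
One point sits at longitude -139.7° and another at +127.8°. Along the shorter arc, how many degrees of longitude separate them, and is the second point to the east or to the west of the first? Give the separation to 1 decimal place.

92.5° west

Raw difference: 127.8 − -139.7 = 267.5°.
Normalise into (−180°, 180°]: 267.5° − 360° = -92.5°.
Negative ⇒ the second point lies to the west; separation 92.5°.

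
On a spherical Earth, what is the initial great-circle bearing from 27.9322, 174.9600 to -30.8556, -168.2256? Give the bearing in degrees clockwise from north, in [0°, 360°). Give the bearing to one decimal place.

163.5°

Δλ = -168.2256 − 174.9600 = -343.1856°; wrapped into (−180°, 180°]: 16.8144°.
θ = atan2( sin Δλ · cos φ₂ , cos φ₁ · sin φ₂ − sin φ₁ · cos φ₂ · cos Δλ )
  = atan2(0.24833, -0.83806) = 163.495° → normalised to [0°, 360°): 163.495°.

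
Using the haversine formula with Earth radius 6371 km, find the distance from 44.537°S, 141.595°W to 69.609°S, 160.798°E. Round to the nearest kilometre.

Δλ = 160.798 − -141.595 = 302.393°; wrapped into (−180°, 180°]: -57.607°.
Δφ = -69.609 − -44.537 = -25.072°.
a = sin²(Δφ/2) + cos φ₁ · cos φ₂ · sin²(Δλ/2) = 0.104765.
c = 2·atan2(√a, √(1−a)) = 0.65922 rad → d = 6371·c ≈ 4199.89 km.

4200 km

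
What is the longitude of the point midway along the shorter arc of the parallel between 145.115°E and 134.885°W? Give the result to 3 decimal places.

Signed shortest Δλ from +145.115° to -134.885° is +80.000°.
Midpoint longitude = +145.115° + (+80.000°)/2 = +145.115° + 40.000° = +185.115°.
Normalise into (−180°, 180°]: -174.885°.
(The naïve average (+145.115 + -134.885)/2 = 5.115° is on the wrong side of the globe.)

174.885°W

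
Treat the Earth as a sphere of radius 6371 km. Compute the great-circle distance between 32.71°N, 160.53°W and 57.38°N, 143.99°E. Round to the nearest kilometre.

4958 km

Δλ = 143.99 − -160.53 = 304.52°; wrapped into (−180°, 180°]: -55.48°.
Δφ = 57.38 − 32.71 = 24.67°.
a = sin²(Δφ/2) + cos φ₁ · cos φ₂ · sin²(Δλ/2) = 0.143906.
c = 2·atan2(√a, √(1−a)) = 0.77819 rad → d = 6371·c ≈ 4957.82 km.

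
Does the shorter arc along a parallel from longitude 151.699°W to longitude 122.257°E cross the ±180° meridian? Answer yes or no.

Naïve |122.257 − -151.699| = 273.956° > 180°, so the shorter arc goes the other way round — across 180°.
Signed shortest Δλ = ((122.257 − -151.699 + 180) mod 360) − 180 = -86.044°.
Going west by 86.044° from -151.699° passes through 180° before reaching +122.257°.

Yes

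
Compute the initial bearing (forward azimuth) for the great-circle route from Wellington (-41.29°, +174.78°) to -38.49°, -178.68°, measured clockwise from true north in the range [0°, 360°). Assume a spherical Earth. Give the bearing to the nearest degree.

Δλ = -178.68 − 174.78 = -353.46°; wrapped into (−180°, 180°]: 6.54°.
θ = atan2( sin Δλ · cos φ₂ , cos φ₁ · sin φ₂ − sin φ₁ · cos φ₂ · cos Δλ )
  = atan2(0.08915, 0.04549) = 62.967° → normalised to [0°, 360°): 62.967°.

63°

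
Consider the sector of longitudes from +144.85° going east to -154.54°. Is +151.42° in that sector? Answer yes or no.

Yes

Band width going east from +144.85° to -154.54°: ((-154.54 − 144.85) mod 360) = 60.61°.
Offset of +151.42° east of the west edge: ((151.42 − 144.85) mod 360) = 6.57°.
6.57° ≤ 60.61° ⇒ inside.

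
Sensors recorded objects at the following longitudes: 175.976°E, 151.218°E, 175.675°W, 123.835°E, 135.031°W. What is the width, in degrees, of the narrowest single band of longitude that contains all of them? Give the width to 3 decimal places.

Sort the longitudes: -175.675°, -135.031°, +123.835°, +151.218°, +175.976°.
Eastward gaps between consecutive values (wrapping around): 40.644°, 258.866°, 27.383°, 24.758°, 8.349°.
Largest gap = 258.866° ⇒ minimal covering band is its complement: 360° − 258.866° = 101.134°.
Band runs from +123.835° eastward to -135.031°, crossing the antimeridian.

101.134°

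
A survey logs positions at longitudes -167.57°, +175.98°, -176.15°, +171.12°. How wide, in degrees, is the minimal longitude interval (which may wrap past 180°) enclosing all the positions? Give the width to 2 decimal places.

Sort the longitudes: -176.15°, -167.57°, +171.12°, +175.98°.
Eastward gaps between consecutive values (wrapping around): 8.58°, 338.69°, 4.86°, 7.87°.
Largest gap = 338.69° ⇒ minimal covering band is its complement: 360° − 338.69° = 21.31°.
Band runs from +171.12° eastward to -167.57°, crossing the antimeridian.

21.31°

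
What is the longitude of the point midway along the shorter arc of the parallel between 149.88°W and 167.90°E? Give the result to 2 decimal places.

Signed shortest Δλ from -149.88° to +167.90° is -42.22°.
Midpoint longitude = -149.88° + (-42.22°)/2 = -149.88° − 21.11° = -170.99°.
(The naïve average (-149.88 + +167.90)/2 = 9.01° is on the wrong side of the globe.)

170.99°W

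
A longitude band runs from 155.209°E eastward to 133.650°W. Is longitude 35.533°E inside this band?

No

Band width going east from +155.209° to -133.650°: ((-133.650 − 155.209) mod 360) = 71.141°.
Offset of +35.533° east of the west edge: ((35.533 − 155.209) mod 360) = 240.324°.
240.324° > 71.141° ⇒ outside.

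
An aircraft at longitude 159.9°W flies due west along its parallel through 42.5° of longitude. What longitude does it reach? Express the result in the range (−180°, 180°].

157.6°E

Start at -159.9°; shift −42.5° → -202.4°.
-202.4° lies outside (−180°, 180°]; add 360° → +157.6°.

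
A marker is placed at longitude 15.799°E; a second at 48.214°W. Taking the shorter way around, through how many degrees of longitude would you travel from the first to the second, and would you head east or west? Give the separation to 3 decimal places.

64.013° west

Raw difference: -48.214 − 15.799 = -64.013°.
Normalise into (−180°, 180°]: -64.013° stays -64.013°.
Negative ⇒ the second point lies to the west; separation 64.013°.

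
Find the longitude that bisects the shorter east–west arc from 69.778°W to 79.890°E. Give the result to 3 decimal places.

Signed shortest Δλ from -69.778° to +79.890° is +149.668°.
Midpoint longitude = -69.778° + (+149.668°)/2 = -69.778° + 74.834° = +5.056°.

5.056°E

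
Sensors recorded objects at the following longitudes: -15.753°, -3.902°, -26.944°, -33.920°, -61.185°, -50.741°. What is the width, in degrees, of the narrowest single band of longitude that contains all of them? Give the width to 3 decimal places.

57.283°

Sort the longitudes: -61.185°, -50.741°, -33.920°, -26.944°, -15.753°, -3.902°.
Eastward gaps between consecutive values (wrapping around): 10.444°, 16.821°, 6.976°, 11.191°, 11.851°, 302.717°.
Largest gap = 302.717° ⇒ minimal covering band is its complement: 360° − 302.717° = 57.283°.
Band runs from -61.185° eastward to -3.902°.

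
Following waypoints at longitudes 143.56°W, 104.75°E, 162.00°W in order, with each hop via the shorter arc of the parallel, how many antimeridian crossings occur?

2

Leg 1: -143.56° → +104.75°, shortest Δλ = -111.69° (west) — crosses 180°.
Leg 2: +104.75° → -162.00°, shortest Δλ = 93.25° (east) — crosses 180°.
Total crossings: 2.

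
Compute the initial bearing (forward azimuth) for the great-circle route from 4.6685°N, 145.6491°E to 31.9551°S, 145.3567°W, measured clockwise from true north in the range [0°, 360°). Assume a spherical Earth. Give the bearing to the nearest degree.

125°

Δλ = -145.3567 − 145.6491 = -291.0058°; wrapped into (−180°, 180°]: 68.9942°.
θ = atan2( sin Δλ · cos φ₂ , cos φ₁ · sin φ₂ − sin φ₁ · cos φ₂ · cos Δλ )
  = atan2(0.79208, -0.55225) = 124.885° → normalised to [0°, 360°): 124.885°.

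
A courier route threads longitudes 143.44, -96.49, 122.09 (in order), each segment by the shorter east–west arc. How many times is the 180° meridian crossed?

2

Leg 1: +143.44° → -96.49°, shortest Δλ = 120.07° (east) — crosses 180°.
Leg 2: -96.49° → +122.09°, shortest Δλ = -141.42° (west) — crosses 180°.
Total crossings: 2.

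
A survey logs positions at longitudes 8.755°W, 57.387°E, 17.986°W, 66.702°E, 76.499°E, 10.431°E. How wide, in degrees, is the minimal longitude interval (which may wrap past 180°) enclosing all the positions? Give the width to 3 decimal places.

Sort the longitudes: -17.986°, -8.755°, +10.431°, +57.387°, +66.702°, +76.499°.
Eastward gaps between consecutive values (wrapping around): 9.231°, 19.186°, 46.956°, 9.315°, 9.797°, 265.515°.
Largest gap = 265.515° ⇒ minimal covering band is its complement: 360° − 265.515° = 94.485°.
Band runs from -17.986° eastward to +76.499°.

94.485°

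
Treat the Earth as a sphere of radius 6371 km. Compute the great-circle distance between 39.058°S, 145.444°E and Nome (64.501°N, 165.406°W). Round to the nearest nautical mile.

Δλ = -165.406 − 145.444 = -310.850°; wrapped into (−180°, 180°]: 49.150°.
Δφ = 64.501 − -39.058 = 103.559°.
a = sin²(Δφ/2) + cos φ₁ · cos φ₂ · sin²(Δλ/2) = 0.675041.
c = 2·atan2(√a, √(1−a)) = 1.92845 rad → d = 6371·c ≈ 12286.18 km ≈ 6634.01 nmi.

6634 nmi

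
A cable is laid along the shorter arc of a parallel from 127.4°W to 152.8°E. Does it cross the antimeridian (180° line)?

Yes

Naïve |152.8 − -127.4| = 280.2° > 180°, so the shorter arc goes the other way round — across 180°.
Signed shortest Δλ = ((152.8 − -127.4 + 180) mod 360) − 180 = -79.8°.
Going west by 79.8° from -127.4° passes through 180° before reaching +152.8°.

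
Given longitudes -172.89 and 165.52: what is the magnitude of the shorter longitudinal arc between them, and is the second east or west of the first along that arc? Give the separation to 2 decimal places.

Raw difference: 165.52 − -172.89 = 338.41°.
Normalise into (−180°, 180°]: 338.41° − 360° = -21.59°.
Negative ⇒ the second point lies to the west; separation 21.59°.

21.59° west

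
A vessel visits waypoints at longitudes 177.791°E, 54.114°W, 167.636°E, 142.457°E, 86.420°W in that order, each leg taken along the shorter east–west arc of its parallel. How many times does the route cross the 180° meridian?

Leg 1: +177.791° → -54.114°, shortest Δλ = 128.095° (east) — crosses 180°.
Leg 2: -54.114° → +167.636°, shortest Δλ = -138.25° (west) — crosses 180°.
Leg 3: +167.636° → +142.457°, shortest Δλ = -25.179° (west) — does not cross 180°.
Leg 4: +142.457° → -86.420°, shortest Δλ = 131.123° (east) — crosses 180°.
Total crossings: 3.

3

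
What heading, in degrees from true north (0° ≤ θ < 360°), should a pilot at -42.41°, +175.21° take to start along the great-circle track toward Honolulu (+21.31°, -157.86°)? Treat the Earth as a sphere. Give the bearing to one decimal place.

Δλ = -157.86 − 175.21 = -333.07°; wrapped into (−180°, 180°]: 26.93°.
θ = atan2( sin Δλ · cos φ₂ , cos φ₁ · sin φ₂ − sin φ₁ · cos φ₂ · cos Δλ )
  = atan2(0.42194, 0.82851) = 26.989° → normalised to [0°, 360°): 26.989°.

27.0°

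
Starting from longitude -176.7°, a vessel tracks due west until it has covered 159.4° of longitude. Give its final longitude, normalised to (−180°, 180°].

+23.9°

Start at -176.7°; shift −159.4° → -336.1°.
-336.1° lies outside (−180°, 180°]; add 360° → +23.9°.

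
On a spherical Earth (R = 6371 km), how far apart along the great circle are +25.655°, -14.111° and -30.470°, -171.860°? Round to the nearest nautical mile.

Δλ = -171.860 − -14.111 = -157.749°.
Δφ = -30.470 − 25.655 = -56.125°.
a = sin²(Δφ/2) + cos φ₁ · cos φ₂ · sin²(Δλ/2) = 0.969308.
c = 2·atan2(√a, √(1−a)) = 2.78939 rad → d = 6371·c ≈ 17771.22 km ≈ 9595.69 nmi.

9596 nmi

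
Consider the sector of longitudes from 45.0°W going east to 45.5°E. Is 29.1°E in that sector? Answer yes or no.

Yes

Band width going east from -45.0° to +45.5°: ((45.5 − -45.0) mod 360) = 90.5°.
Offset of +29.1° east of the west edge: ((29.1 − -45.0) mod 360) = 74.1°.
74.1° ≤ 90.5° ⇒ inside.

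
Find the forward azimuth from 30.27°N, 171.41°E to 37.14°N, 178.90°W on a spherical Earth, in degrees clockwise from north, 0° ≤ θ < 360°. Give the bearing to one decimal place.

Δλ = -178.90 − 171.41 = -350.31°; wrapped into (−180°, 180°]: 9.69°.
θ = atan2( sin Δλ · cos φ₂ , cos φ₁ · sin φ₂ − sin φ₁ · cos φ₂ · cos Δλ )
  = atan2(0.13418, 0.12535) = 46.948° → normalised to [0°, 360°): 46.948°.

46.9°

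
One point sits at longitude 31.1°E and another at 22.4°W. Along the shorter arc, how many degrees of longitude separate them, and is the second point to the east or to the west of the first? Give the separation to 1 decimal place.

53.5° west

Raw difference: -22.4 − 31.1 = -53.5°.
Normalise into (−180°, 180°]: -53.5° stays -53.5°.
Negative ⇒ the second point lies to the west; separation 53.5°.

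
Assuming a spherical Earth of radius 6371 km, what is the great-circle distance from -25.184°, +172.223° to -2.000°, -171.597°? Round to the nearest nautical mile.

1678 nmi

Δλ = -171.597 − 172.223 = -343.820°; wrapped into (−180°, 180°]: 16.180°.
Δφ = -2.000 − -25.184 = 23.184°.
a = sin²(Δφ/2) + cos φ₁ · cos φ₂ · sin²(Δλ/2) = 0.058288.
c = 2·atan2(√a, √(1−a)) = 0.48768 rad → d = 6371·c ≈ 3107.00 km ≈ 1677.64 nmi.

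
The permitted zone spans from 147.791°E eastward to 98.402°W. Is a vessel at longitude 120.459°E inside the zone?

Band width going east from +147.791° to -98.402°: ((-98.402 − 147.791) mod 360) = 113.807°.
Offset of +120.459° east of the west edge: ((120.459 − 147.791) mod 360) = 332.668°.
332.668° > 113.807° ⇒ outside.

No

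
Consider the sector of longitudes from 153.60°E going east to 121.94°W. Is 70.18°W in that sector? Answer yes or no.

No

Band width going east from +153.60° to -121.94°: ((-121.94 − 153.60) mod 360) = 84.46°.
Offset of -70.18° east of the west edge: ((-70.18 − 153.60) mod 360) = 136.22°.
136.22° > 84.46° ⇒ outside.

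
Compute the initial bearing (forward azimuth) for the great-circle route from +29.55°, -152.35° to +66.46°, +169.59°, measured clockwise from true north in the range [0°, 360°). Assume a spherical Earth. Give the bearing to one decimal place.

339.0°

Δλ = 169.59 − -152.35 = 321.94°; wrapped into (−180°, 180°]: -38.06°.
θ = atan2( sin Δλ · cos φ₂ , cos φ₁ · sin φ₂ − sin φ₁ · cos φ₂ · cos Δλ )
  = atan2(-0.24622, 0.64244) = -20.969° → normalised to [0°, 360°): 339.031°.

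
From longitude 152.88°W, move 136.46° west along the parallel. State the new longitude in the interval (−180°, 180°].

70.66°E

Start at -152.88°; shift −136.46° → -289.34°.
-289.34° lies outside (−180°, 180°]; add 360° → +70.66°.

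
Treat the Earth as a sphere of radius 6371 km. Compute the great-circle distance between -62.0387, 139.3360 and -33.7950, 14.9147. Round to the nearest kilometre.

Δλ = 14.9147 − 139.3360 = -124.4213°.
Δφ = -33.7950 − -62.0387 = 28.2437°.
a = sin²(Δφ/2) + cos φ₁ · cos φ₂ · sin²(Δλ/2) = 0.364484.
c = 2·atan2(√a, √(1−a)) = 1.29633 rad → d = 6371·c ≈ 8258.92 km.

8259 km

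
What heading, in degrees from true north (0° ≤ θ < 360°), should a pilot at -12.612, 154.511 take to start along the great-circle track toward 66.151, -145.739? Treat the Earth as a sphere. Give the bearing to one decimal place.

20.4°

Δλ = -145.739 − 154.511 = -300.250°; wrapped into (−180°, 180°]: 59.750°.
θ = atan2( sin Δλ · cos φ₂ , cos φ₁ · sin φ₂ − sin φ₁ · cos φ₂ · cos Δλ )
  = atan2(0.34927, 0.93702) = 20.443° → normalised to [0°, 360°): 20.443°.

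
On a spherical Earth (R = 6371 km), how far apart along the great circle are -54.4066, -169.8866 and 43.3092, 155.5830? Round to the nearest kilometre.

Δλ = 155.5830 − -169.8866 = 325.4696°; wrapped into (−180°, 180°]: -34.5304°.
Δφ = 43.3092 − -54.4066 = 97.7158°.
a = sin²(Δφ/2) + cos φ₁ · cos φ₂ · sin²(Δλ/2) = 0.604437.
c = 2·atan2(√a, √(1−a)) = 1.78122 rad → d = 6371·c ≈ 11348.14 km.

11348 km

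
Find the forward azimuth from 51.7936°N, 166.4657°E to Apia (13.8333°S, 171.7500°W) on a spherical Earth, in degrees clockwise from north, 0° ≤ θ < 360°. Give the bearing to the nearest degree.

157°

Δλ = -171.7500 − 166.4657 = -338.2157°; wrapped into (−180°, 180°]: 21.7843°.
θ = atan2( sin Δλ · cos φ₂ , cos φ₁ · sin φ₂ − sin φ₁ · cos φ₂ · cos Δλ )
  = atan2(0.36035, -0.85639) = 157.180° → normalised to [0°, 360°): 157.180°.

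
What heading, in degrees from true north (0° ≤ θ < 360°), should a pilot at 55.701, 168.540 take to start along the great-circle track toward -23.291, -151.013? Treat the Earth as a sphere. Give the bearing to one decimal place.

143.3°

Δλ = -151.013 − 168.540 = -319.553°; wrapped into (−180°, 180°]: 40.447°.
θ = atan2( sin Δλ · cos φ₂ , cos φ₁ · sin φ₂ − sin φ₁ · cos φ₂ · cos Δλ )
  = atan2(0.59588, -0.80026) = 143.328° → normalised to [0°, 360°): 143.328°.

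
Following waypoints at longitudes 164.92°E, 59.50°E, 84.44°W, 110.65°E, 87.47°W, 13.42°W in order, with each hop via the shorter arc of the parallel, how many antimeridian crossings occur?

Leg 1: +164.92° → +59.50°, shortest Δλ = -105.42° (west) — does not cross 180°.
Leg 2: +59.50° → -84.44°, shortest Δλ = -143.94° (west) — does not cross 180°.
Leg 3: -84.44° → +110.65°, shortest Δλ = -164.91° (west) — crosses 180°.
Leg 4: +110.65° → -87.47°, shortest Δλ = 161.88° (east) — crosses 180°.
Leg 5: -87.47° → -13.42°, shortest Δλ = 74.05° (east) — does not cross 180°.
Total crossings: 2.

2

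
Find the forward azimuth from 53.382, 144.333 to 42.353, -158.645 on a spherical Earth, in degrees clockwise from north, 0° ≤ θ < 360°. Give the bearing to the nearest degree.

Δλ = -158.645 − 144.333 = -302.978°; wrapped into (−180°, 180°]: 57.022°.
θ = atan2( sin Δλ · cos φ₂ , cos φ₁ · sin φ₂ − sin φ₁ · cos φ₂ · cos Δλ )
  = atan2(0.61994, 0.07898) = 82.739° → normalised to [0°, 360°): 82.739°.

83°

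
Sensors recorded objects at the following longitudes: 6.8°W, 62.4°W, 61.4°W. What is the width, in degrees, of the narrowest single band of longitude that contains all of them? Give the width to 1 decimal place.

Sort the longitudes: -62.4°, -61.4°, -6.8°.
Eastward gaps between consecutive values (wrapping around): 1.0°, 54.6°, 304.4°.
Largest gap = 304.4° ⇒ minimal covering band is its complement: 360° − 304.4° = 55.6°.
Band runs from -62.4° eastward to -6.8°.

55.6°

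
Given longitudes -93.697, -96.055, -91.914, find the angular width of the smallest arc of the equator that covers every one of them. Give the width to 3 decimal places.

Sort the longitudes: -96.055°, -93.697°, -91.914°.
Eastward gaps between consecutive values (wrapping around): 2.358°, 1.783°, 355.859°.
Largest gap = 355.859° ⇒ minimal covering band is its complement: 360° − 355.859° = 4.141°.
Band runs from -96.055° eastward to -91.914°.

4.141°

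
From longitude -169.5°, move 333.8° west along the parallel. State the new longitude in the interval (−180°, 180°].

-143.3°

Start at -169.5°; shift −333.8° → -503.3°.
-503.3° lies outside (−180°, 180°]; add 360° → -143.3°.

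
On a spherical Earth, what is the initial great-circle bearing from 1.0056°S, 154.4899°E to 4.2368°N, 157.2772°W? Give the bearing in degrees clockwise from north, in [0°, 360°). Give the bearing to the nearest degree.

83°

Δλ = -157.2772 − 154.4899 = -311.7671°; wrapped into (−180°, 180°]: 48.2329°.
θ = atan2( sin Δλ · cos φ₂ , cos φ₁ · sin φ₂ − sin φ₁ · cos φ₂ · cos Δλ )
  = atan2(0.74382, 0.08553) = 83.441° → normalised to [0°, 360°): 83.441°.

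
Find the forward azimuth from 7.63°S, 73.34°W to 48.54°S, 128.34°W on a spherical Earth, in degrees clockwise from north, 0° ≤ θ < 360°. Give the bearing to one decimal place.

Δλ = -128.34 − -73.34 = -55.00°.
θ = atan2( sin Δλ · cos φ₂ , cos φ₁ · sin φ₂ − sin φ₁ · cos φ₂ · cos Δλ )
  = atan2(-0.54236, -0.69236) = -141.927° → normalised to [0°, 360°): 218.073°.

218.1°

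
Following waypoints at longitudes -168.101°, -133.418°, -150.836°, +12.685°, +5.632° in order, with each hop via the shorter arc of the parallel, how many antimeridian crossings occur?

Leg 1: -168.101° → -133.418°, shortest Δλ = 34.683° (east) — does not cross 180°.
Leg 2: -133.418° → -150.836°, shortest Δλ = -17.418° (west) — does not cross 180°.
Leg 3: -150.836° → +12.685°, shortest Δλ = 163.521° (east) — does not cross 180°.
Leg 4: +12.685° → +5.632°, shortest Δλ = -7.053° (west) — does not cross 180°.
Total crossings: 0.

0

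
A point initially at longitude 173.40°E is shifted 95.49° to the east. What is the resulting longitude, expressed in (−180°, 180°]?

Start at +173.40°; shift +95.49° → +268.89°.
+268.89° lies outside (−180°, 180°]; subtract 360° → -91.11°.

91.11°W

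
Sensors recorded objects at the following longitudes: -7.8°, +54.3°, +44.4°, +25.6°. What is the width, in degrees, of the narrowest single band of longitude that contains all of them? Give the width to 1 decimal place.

62.1°

Sort the longitudes: -7.8°, +25.6°, +44.4°, +54.3°.
Eastward gaps between consecutive values (wrapping around): 33.4°, 18.8°, 9.9°, 297.9°.
Largest gap = 297.9° ⇒ minimal covering band is its complement: 360° − 297.9° = 62.1°.
Band runs from -7.8° eastward to +54.3°.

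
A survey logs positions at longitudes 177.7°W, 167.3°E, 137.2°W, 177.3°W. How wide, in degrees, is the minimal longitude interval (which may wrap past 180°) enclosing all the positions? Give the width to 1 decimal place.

Sort the longitudes: -177.7°, -177.3°, -137.2°, +167.3°.
Eastward gaps between consecutive values (wrapping around): 0.4°, 40.1°, 304.5°, 15.0°.
Largest gap = 304.5° ⇒ minimal covering band is its complement: 360° − 304.5° = 55.5°.
Band runs from +167.3° eastward to -137.2°, crossing the antimeridian.

55.5°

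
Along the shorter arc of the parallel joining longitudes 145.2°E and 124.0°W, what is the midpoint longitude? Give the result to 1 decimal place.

Signed shortest Δλ from +145.2° to -124.0° is +90.8°.
Midpoint longitude = +145.2° + (+90.8°)/2 = +145.2° + 45.4° = +190.6°.
Normalise into (−180°, 180°]: -169.4°.
(The naïve average (+145.2 + -124.0)/2 = 10.6° is on the wrong side of the globe.)

169.4°W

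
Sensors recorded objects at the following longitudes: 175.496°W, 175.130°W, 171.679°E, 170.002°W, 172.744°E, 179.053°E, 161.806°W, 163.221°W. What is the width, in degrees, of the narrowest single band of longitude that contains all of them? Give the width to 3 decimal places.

Sort the longitudes: -175.496°, -175.130°, -170.002°, -163.221°, -161.806°, +171.679°, +172.744°, +179.053°.
Eastward gaps between consecutive values (wrapping around): 0.366°, 5.128°, 6.781°, 1.415°, 333.485°, 1.065°, 6.309°, 5.451°.
Largest gap = 333.485° ⇒ minimal covering band is its complement: 360° − 333.485° = 26.515°.
Band runs from +171.679° eastward to -161.806°, crossing the antimeridian.

26.515°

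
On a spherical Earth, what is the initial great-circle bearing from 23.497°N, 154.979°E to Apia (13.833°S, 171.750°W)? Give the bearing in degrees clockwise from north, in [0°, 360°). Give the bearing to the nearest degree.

Δλ = -171.750 − 154.979 = -326.729°; wrapped into (−180°, 180°]: 33.271°.
θ = atan2( sin Δλ · cos φ₂ , cos φ₁ · sin φ₂ − sin φ₁ · cos φ₂ · cos Δλ )
  = atan2(0.53269, -0.54295) = 135.546° → normalised to [0°, 360°): 135.546°.

136°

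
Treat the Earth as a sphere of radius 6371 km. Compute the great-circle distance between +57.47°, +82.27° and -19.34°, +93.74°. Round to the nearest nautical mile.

Δλ = 93.74 − 82.27 = 11.47°.
Δφ = -19.34 − 57.47 = -76.81°.
a = sin²(Δφ/2) + cos φ₁ · cos φ₂ · sin²(Δλ/2) = 0.390976.
c = 2·atan2(√a, √(1−a)) = 1.35098 rad → d = 6371·c ≈ 8607.11 km ≈ 4647.47 nmi.

4647 nmi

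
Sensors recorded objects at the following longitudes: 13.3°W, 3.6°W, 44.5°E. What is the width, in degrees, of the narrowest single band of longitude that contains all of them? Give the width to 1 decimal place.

Sort the longitudes: -13.3°, -3.6°, +44.5°.
Eastward gaps between consecutive values (wrapping around): 9.7°, 48.1°, 302.2°.
Largest gap = 302.2° ⇒ minimal covering band is its complement: 360° − 302.2° = 57.8°.
Band runs from -13.3° eastward to +44.5°.

57.8°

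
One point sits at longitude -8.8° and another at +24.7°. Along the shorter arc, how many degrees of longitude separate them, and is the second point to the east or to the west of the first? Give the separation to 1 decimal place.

Raw difference: 24.7 − -8.8 = 33.5°.
Normalise into (−180°, 180°]: 33.5° stays 33.5°.
Positive ⇒ the second point lies to the east; separation 33.5°.

33.5° east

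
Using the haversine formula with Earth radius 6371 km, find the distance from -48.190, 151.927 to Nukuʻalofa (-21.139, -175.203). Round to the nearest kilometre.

4194 km

Δλ = -175.203 − 151.927 = -327.130°; wrapped into (−180°, 180°]: 32.870°.
Δφ = -21.139 − -48.190 = 27.051°.
a = sin²(Δφ/2) + cos φ₁ · cos φ₂ · sin²(Δλ/2) = 0.104473.
c = 2·atan2(√a, √(1−a)) = 0.65827 rad → d = 6371·c ≈ 4193.81 km.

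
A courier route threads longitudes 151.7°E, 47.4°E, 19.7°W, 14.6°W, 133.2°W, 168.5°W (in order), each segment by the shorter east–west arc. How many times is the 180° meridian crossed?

Leg 1: +151.7° → +47.4°, shortest Δλ = -104.3° (west) — does not cross 180°.
Leg 2: +47.4° → -19.7°, shortest Δλ = -67.1° (west) — does not cross 180°.
Leg 3: -19.7° → -14.6°, shortest Δλ = 5.1° (east) — does not cross 180°.
Leg 4: -14.6° → -133.2°, shortest Δλ = -118.6° (west) — does not cross 180°.
Leg 5: -133.2° → -168.5°, shortest Δλ = -35.3° (west) — does not cross 180°.
Total crossings: 0.

0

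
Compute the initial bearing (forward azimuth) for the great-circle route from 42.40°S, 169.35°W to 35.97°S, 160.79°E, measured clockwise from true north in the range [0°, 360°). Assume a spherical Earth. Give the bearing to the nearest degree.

276°

Δλ = 160.79 − -169.35 = 330.14°; wrapped into (−180°, 180°]: -29.86°.
θ = atan2( sin Δλ · cos φ₂ , cos φ₁ · sin φ₂ − sin φ₁ · cos φ₂ · cos Δλ )
  = atan2(-0.40295, 0.03954) = -84.396° → normalised to [0°, 360°): 275.604°.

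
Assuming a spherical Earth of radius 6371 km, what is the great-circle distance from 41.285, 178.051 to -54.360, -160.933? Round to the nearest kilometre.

10822 km

Δλ = -160.933 − 178.051 = -338.984°; wrapped into (−180°, 180°]: 21.016°.
Δφ = -54.360 − 41.285 = -95.645°.
a = sin²(Δφ/2) + cos φ₁ · cos φ₂ · sin²(Δλ/2) = 0.563745.
c = 2·atan2(√a, √(1−a)) = 1.69863 rad → d = 6371·c ≈ 10822.00 km.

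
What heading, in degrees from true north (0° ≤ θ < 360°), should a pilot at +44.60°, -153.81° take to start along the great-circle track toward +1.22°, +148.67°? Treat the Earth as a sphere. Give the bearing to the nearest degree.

247°

Δλ = 148.67 − -153.81 = 302.48°; wrapped into (−180°, 180°]: -57.52°.
θ = atan2( sin Δλ · cos φ₂ , cos φ₁ · sin φ₂ − sin φ₁ · cos φ₂ · cos Δλ )
  = atan2(-0.84339, -0.36181) = -113.219° → normalised to [0°, 360°): 246.781°.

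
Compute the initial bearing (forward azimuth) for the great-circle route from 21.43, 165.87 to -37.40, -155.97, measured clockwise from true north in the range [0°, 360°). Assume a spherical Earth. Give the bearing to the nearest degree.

Δλ = -155.97 − 165.87 = -321.84°; wrapped into (−180°, 180°]: 38.16°.
θ = atan2( sin Δλ · cos φ₂ , cos φ₁ · sin φ₂ − sin φ₁ · cos φ₂ · cos Δλ )
  = atan2(0.49084, -0.79361) = 148.264° → normalised to [0°, 360°): 148.264°.

148°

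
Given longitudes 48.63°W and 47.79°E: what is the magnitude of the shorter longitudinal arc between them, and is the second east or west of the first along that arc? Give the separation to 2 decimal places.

96.42° east

Raw difference: 47.79 − -48.63 = 96.42°.
Normalise into (−180°, 180°]: 96.42° stays 96.42°.
Positive ⇒ the second point lies to the east; separation 96.42°.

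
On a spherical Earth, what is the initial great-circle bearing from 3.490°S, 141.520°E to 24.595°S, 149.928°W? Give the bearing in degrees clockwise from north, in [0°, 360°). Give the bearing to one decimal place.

Δλ = -149.928 − 141.520 = -291.448°; wrapped into (−180°, 180°]: 68.552°.
θ = atan2( sin Δλ · cos φ₂ , cos φ₁ · sin φ₂ − sin φ₁ · cos φ₂ · cos Δλ )
  = atan2(0.84631, -0.39519) = 115.031° → normalised to [0°, 360°): 115.031°.

115.0°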